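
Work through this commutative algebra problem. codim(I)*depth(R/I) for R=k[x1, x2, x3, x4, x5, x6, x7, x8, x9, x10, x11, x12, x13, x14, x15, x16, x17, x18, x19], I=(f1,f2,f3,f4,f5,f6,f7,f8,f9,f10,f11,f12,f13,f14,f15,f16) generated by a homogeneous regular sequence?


codim=16, depth=dim(R/I)=19-16=3
Product=16*3=48


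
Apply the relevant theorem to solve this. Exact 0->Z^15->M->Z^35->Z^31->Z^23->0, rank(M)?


Alt sum=0:
(-1)^0*15 + (-1)^1*? + (-1)^2*35 + (-1)^3*31 + (-1)^4*23=0
rank(M)=42


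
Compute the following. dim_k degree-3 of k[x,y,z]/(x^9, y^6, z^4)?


Need i<9, j<6, k<4 with i+j+k=3.
For each i, j ranges over max(0,3-i-3)..min(5,3-i):
  i=0: j in [0,3] -> 4
  i=1: j in [0,2] -> 3
  i=2: j in [0,1] -> 2
  i=3: j in [0,0] -> 1
H(3) = 4+3+2+1 = 10


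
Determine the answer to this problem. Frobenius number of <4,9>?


gcd(4,9)=1 => F=ab-a-b=4*9-4-9=36-13=23


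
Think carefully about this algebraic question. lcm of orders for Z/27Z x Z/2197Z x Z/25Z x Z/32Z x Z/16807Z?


Exponent = lcm of the cyclic orders; pairwise coprime => product.
3^3*13^3*5^2*2^5*7^5=27*2197*25*32*16807=797579546400


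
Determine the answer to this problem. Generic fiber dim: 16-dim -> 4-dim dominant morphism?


dim(fiber)=dim(X)-dim(Y)=16-4=12


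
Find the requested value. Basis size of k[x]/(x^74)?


Basis: 1,x,...,x^73
dim=74


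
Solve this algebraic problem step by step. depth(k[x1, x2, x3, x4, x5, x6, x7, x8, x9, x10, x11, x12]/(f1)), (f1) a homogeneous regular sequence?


depth(R)=12
depth(R/I)=12-1=11


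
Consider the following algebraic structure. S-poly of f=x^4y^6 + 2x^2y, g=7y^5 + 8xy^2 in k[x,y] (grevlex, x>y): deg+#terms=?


LT(f)=x^4y^6, LT(g)=7y^5
lcm(LM)=x^4y^6
S(f,g) (scaled by 7 to clear denominators) = 7*f - x^4y*g = -8x^5y^3 + 14x^2y
2 terms, deg 8.
8+2=10


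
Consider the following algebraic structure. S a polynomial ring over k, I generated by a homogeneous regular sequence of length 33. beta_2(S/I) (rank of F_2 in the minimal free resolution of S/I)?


Regular sequence => Koszul complex is the minimal free resolution.
Syz_1 minimally generated by Koszul relations f_i*e_j - f_j*e_i (i<j): mu(Syz_1) = beta_2 = C(m,2) = m(m-1)/2
m=33
33*32/2 = 528


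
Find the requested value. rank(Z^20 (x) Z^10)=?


rank(M(x)N) = rank(M)*rank(N)
20*10 = 200


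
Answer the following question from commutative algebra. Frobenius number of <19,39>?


gcd(19,39)=1 => F=ab-a-b=19*39-19-39=741-58=683


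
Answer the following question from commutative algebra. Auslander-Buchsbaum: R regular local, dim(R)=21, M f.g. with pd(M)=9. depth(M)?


pd+depth=depth(R)=21
depth=21-9=12


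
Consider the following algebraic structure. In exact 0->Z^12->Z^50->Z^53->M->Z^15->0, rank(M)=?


Alt sum=0:
(-1)^0*12 + (-1)^1*50 + (-1)^2*53 + (-1)^3*? + (-1)^4*15=0
rank(M)=30


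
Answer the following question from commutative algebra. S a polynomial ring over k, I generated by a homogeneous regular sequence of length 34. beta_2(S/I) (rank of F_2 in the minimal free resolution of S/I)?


Regular sequence => Koszul complex is the minimal free resolution.
Syz_1 minimally generated by Koszul relations f_i*e_j - f_j*e_i (i<j): mu(Syz_1) = beta_2 = C(m,2) = m(m-1)/2
m=34
34*33/2 = 561


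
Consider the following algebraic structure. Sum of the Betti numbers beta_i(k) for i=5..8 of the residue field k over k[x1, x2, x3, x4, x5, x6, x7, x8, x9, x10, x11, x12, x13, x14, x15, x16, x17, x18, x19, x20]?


Koszul resolution: beta_i(k)=C(n,i), n=20
C(20,5)=15504, C(20,6)=38760, C(20,7)=77520, C(20,8)=125970
Sum=257754


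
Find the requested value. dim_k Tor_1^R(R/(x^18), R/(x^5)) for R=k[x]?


Tor_1(R/I,R/J)=(I cap J)/IJ=(x^18)/(x^23)
dim=23-18=min(18,5)=5


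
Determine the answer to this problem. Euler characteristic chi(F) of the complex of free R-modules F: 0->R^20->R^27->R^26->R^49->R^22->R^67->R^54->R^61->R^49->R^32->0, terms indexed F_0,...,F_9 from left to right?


chi = sum (-1)^i * rank:
(-1)^0*20=20
(-1)^1*27=-27
(-1)^2*26=26
(-1)^3*49=-49
(-1)^4*22=22
(-1)^5*67=-67
(-1)^6*54=54
(-1)^7*61=-61
(-1)^8*49=49
(-1)^9*32=-32
chi=-65


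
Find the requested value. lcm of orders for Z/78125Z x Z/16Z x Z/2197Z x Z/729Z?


Exponent = lcm of the cyclic orders; pairwise coprime => product.
5^7*2^4*13^3*3^6=78125*16*2197*729=2002016250000


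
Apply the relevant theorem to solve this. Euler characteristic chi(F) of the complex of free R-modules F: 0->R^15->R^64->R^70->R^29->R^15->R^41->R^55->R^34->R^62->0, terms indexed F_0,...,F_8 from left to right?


chi = sum (-1)^i * rank:
(-1)^0*15=15
(-1)^1*64=-64
(-1)^2*70=70
(-1)^3*29=-29
(-1)^4*15=15
(-1)^5*41=-41
(-1)^6*55=55
(-1)^7*34=-34
(-1)^8*62=62
chi=49


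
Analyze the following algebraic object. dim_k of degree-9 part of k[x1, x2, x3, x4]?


C(d+n-1,n-1)=C(12,3)=220


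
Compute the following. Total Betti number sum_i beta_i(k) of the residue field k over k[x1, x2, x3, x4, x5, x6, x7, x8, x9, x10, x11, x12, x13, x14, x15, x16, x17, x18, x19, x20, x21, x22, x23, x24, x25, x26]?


Koszul resolution: beta_i(k)=C(n,i), n=26
sum_i C(26,i) = 2^26 = 67108864


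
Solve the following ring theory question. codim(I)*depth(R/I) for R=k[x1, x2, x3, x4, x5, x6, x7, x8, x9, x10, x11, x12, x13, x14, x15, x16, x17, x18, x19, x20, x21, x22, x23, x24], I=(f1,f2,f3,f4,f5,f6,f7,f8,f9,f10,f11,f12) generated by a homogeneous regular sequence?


codim=12, depth=dim(R/I)=24-12=12
Product=12*12=144


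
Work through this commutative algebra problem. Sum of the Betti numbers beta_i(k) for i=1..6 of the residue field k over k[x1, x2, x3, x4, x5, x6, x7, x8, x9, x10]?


Koszul resolution: beta_i(k)=C(n,i), n=10
C(10,1)=10, C(10,2)=45, C(10,3)=120, C(10,4)=210, C(10,5)=252, C(10,6)=210
Sum=847


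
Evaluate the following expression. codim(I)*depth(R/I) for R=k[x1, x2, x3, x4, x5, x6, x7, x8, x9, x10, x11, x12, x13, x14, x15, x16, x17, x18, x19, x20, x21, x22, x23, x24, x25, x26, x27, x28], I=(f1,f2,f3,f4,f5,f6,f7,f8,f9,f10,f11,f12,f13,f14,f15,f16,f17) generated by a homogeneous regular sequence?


codim=17, depth=dim(R/I)=28-17=11
Product=17*11=187


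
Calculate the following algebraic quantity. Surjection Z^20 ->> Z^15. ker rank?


rank(ker) = 20-15 = 5


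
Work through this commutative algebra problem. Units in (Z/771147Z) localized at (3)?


Local ring = Z/27Z.
phi(27) = 3^2*(3-1) = 18


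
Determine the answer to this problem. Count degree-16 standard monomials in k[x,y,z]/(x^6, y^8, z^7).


Need i<6, j<8, k<7 with i+j+k=16.
For each i, j ranges over max(0,16-i-6)..min(7,16-i):
  i=0: j in [10,7] -> 0
  i=1: j in [9,7] -> 0
  i=2: j in [8,7] -> 0
  i=3: j in [7,7] -> 1
  i=4: j in [6,7] -> 2
  i=5: j in [5,7] -> 3
H(16) = 0+0+0+1+2+3 = 6


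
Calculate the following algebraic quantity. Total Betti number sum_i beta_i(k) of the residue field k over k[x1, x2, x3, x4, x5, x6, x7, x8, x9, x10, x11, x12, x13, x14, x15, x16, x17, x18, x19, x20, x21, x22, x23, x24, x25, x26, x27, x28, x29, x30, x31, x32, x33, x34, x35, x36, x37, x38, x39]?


Koszul resolution: beta_i(k)=C(n,i), n=39
sum_i C(39,i) = 2^39 = 549755813888


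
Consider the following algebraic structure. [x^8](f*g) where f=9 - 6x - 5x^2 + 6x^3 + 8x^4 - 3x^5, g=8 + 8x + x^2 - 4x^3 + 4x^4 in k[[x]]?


[x^8] = sum a_i*b_j, i+j=8
  8*4=32
  -3*-4=12
Sum=44


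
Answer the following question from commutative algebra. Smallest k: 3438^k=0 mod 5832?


3438^k mod 5832:
k=1: 3438
k=2: 4212
k=3: 0
First zero at k = 3


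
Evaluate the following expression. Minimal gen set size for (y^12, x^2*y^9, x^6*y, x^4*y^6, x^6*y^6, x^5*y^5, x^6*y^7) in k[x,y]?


Remove redundant (divisible by others).
x^6*y^7 redundant.
x^6*y^6 redundant.
Min: x^6*y, x^5*y^5, x^4*y^6, x^2*y^9, y^12
Count=5


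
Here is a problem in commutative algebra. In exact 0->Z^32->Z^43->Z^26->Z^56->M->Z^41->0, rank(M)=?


Alt sum=0:
(-1)^0*32 + (-1)^1*43 + (-1)^2*26 + (-1)^3*56 + (-1)^4*? + (-1)^5*41=0
rank(M)=82


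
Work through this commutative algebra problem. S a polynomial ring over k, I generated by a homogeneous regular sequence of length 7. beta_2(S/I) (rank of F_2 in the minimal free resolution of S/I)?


Regular sequence => Koszul complex is the minimal free resolution.
Syz_1 minimally generated by Koszul relations f_i*e_j - f_j*e_i (i<j): mu(Syz_1) = beta_2 = C(m,2) = m(m-1)/2
m=7
7*6/2 = 21


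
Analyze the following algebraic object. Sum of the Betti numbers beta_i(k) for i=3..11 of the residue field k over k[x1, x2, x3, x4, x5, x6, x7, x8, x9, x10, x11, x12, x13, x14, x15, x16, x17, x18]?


Koszul resolution: beta_i(k)=C(n,i), n=18
C(18,3)=816, C(18,4)=3060, C(18,5)=8568, C(18,6)=18564, C(18,7)=31824, C(18,8)=43758, C(18,9)=48620, C(18,10)=43758, C(18,11)=31824
Sum=230792


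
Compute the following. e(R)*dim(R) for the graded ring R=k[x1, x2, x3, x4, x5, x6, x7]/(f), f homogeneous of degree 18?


e(R)=deg(f)=18, dim(R)=7-1=6
e*dim=18*6=108


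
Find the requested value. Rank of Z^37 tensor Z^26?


rank(M(x)N) = rank(M)*rank(N)
37*26 = 962


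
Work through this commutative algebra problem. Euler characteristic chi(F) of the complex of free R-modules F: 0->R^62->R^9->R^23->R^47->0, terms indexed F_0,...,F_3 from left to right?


chi = sum (-1)^i * rank:
(-1)^0*62=62
(-1)^1*9=-9
(-1)^2*23=23
(-1)^3*47=-47
chi=29


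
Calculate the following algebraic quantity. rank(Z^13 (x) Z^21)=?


rank(M(x)N) = rank(M)*rank(N)
13*21 = 273


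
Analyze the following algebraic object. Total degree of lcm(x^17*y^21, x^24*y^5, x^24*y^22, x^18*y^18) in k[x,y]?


lcm = componentwise max:
x: max(17,24,24,18)=24
y: max(21,5,22,18)=22
Total=24+22=46


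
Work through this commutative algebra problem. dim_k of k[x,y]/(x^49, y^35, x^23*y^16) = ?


k[x,y]/I, I = (x^49, y^35, x^23*y^16)
Rect: 49x35=1715. Corner: (49-23)x(35-16)=494.
dim = 1715-494 = 1221


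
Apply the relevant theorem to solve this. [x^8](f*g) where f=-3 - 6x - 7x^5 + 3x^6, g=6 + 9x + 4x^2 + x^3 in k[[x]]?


[x^8] = sum a_i*b_j, i+j=8
  -7*1=-7
  3*4=12
Sum=5


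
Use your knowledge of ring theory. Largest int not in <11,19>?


gcd(11,19)=1 => F=ab-a-b=11*19-11-19=209-30=179


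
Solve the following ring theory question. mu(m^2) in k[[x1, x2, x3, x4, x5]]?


C(n+d-1,d)=C(6,2)=15


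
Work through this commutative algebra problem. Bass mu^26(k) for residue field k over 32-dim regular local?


C(n,i)=C(32,26)=906192


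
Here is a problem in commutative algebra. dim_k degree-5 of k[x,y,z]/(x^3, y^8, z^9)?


Need i<3, j<8, k<9 with i+j+k=5.
For each i, j ranges over max(0,5-i-8)..min(7,5-i):
  i=0: j in [0,5] -> 6
  i=1: j in [0,4] -> 5
  i=2: j in [0,3] -> 4
H(5) = 6+5+4 = 15


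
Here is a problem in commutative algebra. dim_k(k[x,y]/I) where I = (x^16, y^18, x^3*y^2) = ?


k[x,y]/I, I = (x^16, y^18, x^3*y^2)
Rect: 16x18=288. Corner: (16-3)x(18-2)=208.
dim = 288-208 = 80


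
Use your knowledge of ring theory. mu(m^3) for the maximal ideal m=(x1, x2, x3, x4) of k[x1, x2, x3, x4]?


Graded Nakayama: mu(m^d) = dim_k (m^d/m^(d+1)) = #degree-3 monomials in 4 vars
C(n+d-1,d)=C(6,3)=20


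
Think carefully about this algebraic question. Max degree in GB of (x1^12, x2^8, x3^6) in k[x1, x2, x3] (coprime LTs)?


Pure powers, coprime LTs => already GB.
Degrees: 12, 8, 6
Max=12


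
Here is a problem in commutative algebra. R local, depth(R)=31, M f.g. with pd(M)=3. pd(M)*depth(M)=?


pd+depth=31
depth=31-3=28
pd*depth=3*28=84


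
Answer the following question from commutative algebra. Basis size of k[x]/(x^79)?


Basis: 1,x,...,x^78
dim=79


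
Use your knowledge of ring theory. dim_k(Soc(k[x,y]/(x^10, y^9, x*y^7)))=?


Socle = ann(m) = span of standard monomials u with x*u, y*u in I (staircase corners).
Minimal generators: x^10, x*y^7, y^9
Corners: y^8, x^9y^6
Socle dim=2


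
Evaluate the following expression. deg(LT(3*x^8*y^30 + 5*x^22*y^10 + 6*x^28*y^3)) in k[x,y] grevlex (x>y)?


LT: 3*x^8*y^30
deg_x=8, deg_y=30
Total=8+30=38


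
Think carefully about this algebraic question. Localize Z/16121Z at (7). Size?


7-primary part: 16121=7^3*47
Size=7^3=343


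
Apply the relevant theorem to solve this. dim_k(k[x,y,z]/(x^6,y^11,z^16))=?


Basis: x^iy^jz^k, i<6,j<11,k<16
6*11*16=1056


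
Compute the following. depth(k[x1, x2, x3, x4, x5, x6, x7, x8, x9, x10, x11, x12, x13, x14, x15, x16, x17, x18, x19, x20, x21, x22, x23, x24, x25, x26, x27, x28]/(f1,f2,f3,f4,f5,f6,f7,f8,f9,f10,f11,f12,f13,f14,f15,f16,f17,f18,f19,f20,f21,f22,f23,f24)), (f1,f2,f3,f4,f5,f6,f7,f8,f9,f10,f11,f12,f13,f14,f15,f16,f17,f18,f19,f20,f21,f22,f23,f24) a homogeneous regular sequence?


depth(R)=28
depth(R/I)=28-24=4


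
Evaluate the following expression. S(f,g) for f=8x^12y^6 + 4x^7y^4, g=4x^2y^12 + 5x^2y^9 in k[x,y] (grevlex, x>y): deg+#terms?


LT(f)=8x^12y^6, LT(g)=4x^2y^12
lcm(LM)=x^12y^12
S(f,g) (scaled by 32 to clear denominators) = 4y^6*f - 8x^10*g = -40x^12y^9 + 16x^7y^10
2 terms, deg 21.
21+2=23


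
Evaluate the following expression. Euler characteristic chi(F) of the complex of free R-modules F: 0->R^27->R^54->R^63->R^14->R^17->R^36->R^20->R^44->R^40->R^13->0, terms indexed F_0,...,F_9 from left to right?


chi = sum (-1)^i * rank:
(-1)^0*27=27
(-1)^1*54=-54
(-1)^2*63=63
(-1)^3*14=-14
(-1)^4*17=17
(-1)^5*36=-36
(-1)^6*20=20
(-1)^7*44=-44
(-1)^8*40=40
(-1)^9*13=-13
chi=6


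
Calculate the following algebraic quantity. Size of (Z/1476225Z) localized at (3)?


3-primary part: 1476225=3^10*25
Size=3^10=59049


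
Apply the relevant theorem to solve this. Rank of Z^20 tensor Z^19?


rank(M(x)N) = rank(M)*rank(N)
20*19 = 380


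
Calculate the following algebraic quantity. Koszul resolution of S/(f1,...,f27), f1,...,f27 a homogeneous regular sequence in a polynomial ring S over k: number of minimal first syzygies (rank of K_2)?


Regular sequence => Koszul complex is the minimal free resolution.
Syz_1 minimally generated by Koszul relations f_i*e_j - f_j*e_i (i<j): mu(Syz_1) = beta_2 = C(m,2) = m(m-1)/2
m=27
27*26/2 = 351


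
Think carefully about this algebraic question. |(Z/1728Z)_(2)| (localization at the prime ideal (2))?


2-primary part: 1728=2^6*27
Size=2^6=64


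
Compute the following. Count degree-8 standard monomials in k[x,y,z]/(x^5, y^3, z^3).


Need i<5, j<3, k<3 with i+j+k=8.
For each i, j ranges over max(0,8-i-2)..min(2,8-i):
  i=0: j in [6,2] -> 0
  i=1: j in [5,2] -> 0
  i=2: j in [4,2] -> 0
  i=3: j in [3,2] -> 0
  i=4: j in [2,2] -> 1
H(8) = 0+0+0+0+1 = 1


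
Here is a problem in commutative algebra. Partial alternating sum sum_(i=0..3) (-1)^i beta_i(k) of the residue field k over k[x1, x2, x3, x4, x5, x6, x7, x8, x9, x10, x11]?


Koszul resolution: beta_i(k)=C(n,i), n=11
sum_(i=0..p) (-1)^i C(n,i) = (-1)^p C(n-1,p)
(-1)^3*C(10,3) = (-1)^3*120 = -120


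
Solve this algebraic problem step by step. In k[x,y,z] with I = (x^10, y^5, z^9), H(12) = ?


Need i<10, j<5, k<9 with i+j+k=12.
For each i, j ranges over max(0,12-i-8)..min(4,12-i):
  i=0: j in [4,4] -> 1
  i=1: j in [3,4] -> 2
  i=2: j in [2,4] -> 3
  i=3: j in [1,4] -> 4
  i=4: j in [0,4] -> 5
  i=5: j in [0,4] -> 5
  i=6: j in [0,4] -> 5
  i=7: j in [0,4] -> 5
  i=8: j in [0,4] -> 5
  i=9: j in [0,3] -> 4
H(12) = 1+2+3+4+5+5+5+5+5+4 = 39


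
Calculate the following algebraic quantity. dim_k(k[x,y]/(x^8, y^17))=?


Basis: x^i*y^j, i<8, j<17
8*17=136


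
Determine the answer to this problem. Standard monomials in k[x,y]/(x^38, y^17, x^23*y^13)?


k[x,y]/I, I = (x^38, y^17, x^23*y^13)
Rect: 38x17=646. Corner: (38-23)x(17-13)=60.
dim = 646-60 = 586


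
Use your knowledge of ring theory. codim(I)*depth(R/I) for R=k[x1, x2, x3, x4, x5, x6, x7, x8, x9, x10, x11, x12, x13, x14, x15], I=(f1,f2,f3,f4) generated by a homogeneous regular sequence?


codim=4, depth=dim(R/I)=15-4=11
Product=4*11=44


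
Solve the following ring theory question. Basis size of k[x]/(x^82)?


Basis: 1,x,...,x^81
dim=82


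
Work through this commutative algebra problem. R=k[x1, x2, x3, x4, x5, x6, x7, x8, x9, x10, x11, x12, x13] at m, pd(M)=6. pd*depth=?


pd+depth=13
depth=13-6=7
pd*depth=6*7=42


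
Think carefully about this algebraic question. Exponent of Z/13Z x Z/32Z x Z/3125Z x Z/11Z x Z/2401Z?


Exponent = lcm of the cyclic orders; pairwise coprime => product.
13^1*2^5*5^5*11^1*7^4=13*32*3125*11*2401=34334300000


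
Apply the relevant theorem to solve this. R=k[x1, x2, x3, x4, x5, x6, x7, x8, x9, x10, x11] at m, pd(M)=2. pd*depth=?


pd+depth=11
depth=11-2=9
pd*depth=2*9=18


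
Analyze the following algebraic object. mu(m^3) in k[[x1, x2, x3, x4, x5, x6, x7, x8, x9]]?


C(n+d-1,d)=C(11,3)=165


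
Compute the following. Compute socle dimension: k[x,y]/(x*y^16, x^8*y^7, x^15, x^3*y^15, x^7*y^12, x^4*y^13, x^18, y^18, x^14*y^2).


Socle = ann(m) = span of standard monomials u with x*u, y*u in I (staircase corners).
Redundant generators: x^18
Minimal generators: x^15, x^14*y^2, x^8*y^7, x^7*y^12, x^4*y^13, x^3*y^15, x*y^16, y^18
Corners: y^17, x^2y^15, x^3y^14, x^6y^12, x^7y^11, x^13y^6, x^14y
Socle dim=7


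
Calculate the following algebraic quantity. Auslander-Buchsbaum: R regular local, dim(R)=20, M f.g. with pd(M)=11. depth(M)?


pd+depth=depth(R)=20
depth=20-11=9


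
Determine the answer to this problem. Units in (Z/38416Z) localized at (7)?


Local ring = Z/2401Z.
phi(2401) = 7^3*(7-1) = 2058


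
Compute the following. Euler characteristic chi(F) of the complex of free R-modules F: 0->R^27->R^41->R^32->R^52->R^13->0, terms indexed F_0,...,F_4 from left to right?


chi = sum (-1)^i * rank:
(-1)^0*27=27
(-1)^1*41=-41
(-1)^2*32=32
(-1)^3*52=-52
(-1)^4*13=13
chi=-21


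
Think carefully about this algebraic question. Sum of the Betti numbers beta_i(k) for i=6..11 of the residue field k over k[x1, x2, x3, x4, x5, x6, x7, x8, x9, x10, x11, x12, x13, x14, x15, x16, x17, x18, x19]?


Koszul resolution: beta_i(k)=C(n,i), n=19
C(19,6)=27132, C(19,7)=50388, C(19,8)=75582, C(19,9)=92378, C(19,10)=92378, C(19,11)=75582
Sum=413440


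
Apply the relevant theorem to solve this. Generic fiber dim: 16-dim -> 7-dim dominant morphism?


dim(fiber)=dim(X)-dim(Y)=16-7=9


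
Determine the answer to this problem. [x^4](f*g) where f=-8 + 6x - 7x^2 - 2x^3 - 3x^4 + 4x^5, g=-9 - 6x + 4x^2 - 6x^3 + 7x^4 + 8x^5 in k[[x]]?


[x^4] = sum a_i*b_j, i+j=4
  -8*7=-56
  6*-6=-36
  -7*4=-28
  -2*-6=12
  -3*-9=27
Sum=-81


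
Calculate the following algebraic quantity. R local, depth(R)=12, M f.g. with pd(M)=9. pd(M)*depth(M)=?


pd+depth=12
depth=12-9=3
pd*depth=9*3=27


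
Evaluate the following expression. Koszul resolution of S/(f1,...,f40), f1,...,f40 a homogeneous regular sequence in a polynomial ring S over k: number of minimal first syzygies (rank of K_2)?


Regular sequence => Koszul complex is the minimal free resolution.
Syz_1 minimally generated by Koszul relations f_i*e_j - f_j*e_i (i<j): mu(Syz_1) = beta_2 = C(m,2) = m(m-1)/2
m=40
40*39/2 = 780


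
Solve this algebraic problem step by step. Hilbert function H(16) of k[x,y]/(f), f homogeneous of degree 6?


H(t)=d for t>=d-1.
d=6, t=16
H(16)=6


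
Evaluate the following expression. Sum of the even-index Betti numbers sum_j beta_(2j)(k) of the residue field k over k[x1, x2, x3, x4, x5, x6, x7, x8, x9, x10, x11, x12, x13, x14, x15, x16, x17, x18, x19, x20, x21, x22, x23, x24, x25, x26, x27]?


Koszul resolution: beta_i(k)=C(n,i), n=27
sum_even C(27,i) = 2^(n-1) = 2^26 = 67108864


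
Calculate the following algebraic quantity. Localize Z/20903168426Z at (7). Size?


7-primary part: 20903168426=7^10*74
Size=7^10=282475249


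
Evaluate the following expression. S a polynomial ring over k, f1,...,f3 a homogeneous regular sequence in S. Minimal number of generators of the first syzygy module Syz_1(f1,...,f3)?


Regular sequence => Koszul complex is the minimal free resolution.
Syz_1 minimally generated by Koszul relations f_i*e_j - f_j*e_i (i<j): mu(Syz_1) = beta_2 = C(m,2) = m(m-1)/2
m=3
3*2/2 = 3


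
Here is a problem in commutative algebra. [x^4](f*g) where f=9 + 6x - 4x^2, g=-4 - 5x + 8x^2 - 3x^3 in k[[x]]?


[x^4] = sum a_i*b_j, i+j=4
  6*-3=-18
  -4*8=-32
Sum=-50


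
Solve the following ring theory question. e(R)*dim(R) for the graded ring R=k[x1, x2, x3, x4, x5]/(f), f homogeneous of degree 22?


e(R)=deg(f)=22, dim(R)=5-1=4
e*dim=22*4=88


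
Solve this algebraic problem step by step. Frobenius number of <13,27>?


gcd(13,27)=1 => F=ab-a-b=13*27-13-27=351-40=311


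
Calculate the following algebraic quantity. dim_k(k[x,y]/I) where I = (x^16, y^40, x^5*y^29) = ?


k[x,y]/I, I = (x^16, y^40, x^5*y^29)
Rect: 16x40=640. Corner: (16-5)x(40-29)=121.
dim = 640-121 = 519


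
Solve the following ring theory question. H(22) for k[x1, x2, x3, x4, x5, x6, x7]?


C(d+n-1,n-1)=C(28,6)=376740


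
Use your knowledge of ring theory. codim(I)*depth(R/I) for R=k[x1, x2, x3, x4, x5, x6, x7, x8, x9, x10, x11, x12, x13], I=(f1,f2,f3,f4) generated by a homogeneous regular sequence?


codim=4, depth=dim(R/I)=13-4=9
Product=4*9=36


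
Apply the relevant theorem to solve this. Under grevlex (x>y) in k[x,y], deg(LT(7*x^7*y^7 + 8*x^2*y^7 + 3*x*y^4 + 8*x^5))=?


LT: 7*x^7*y^7
deg_x=7, deg_y=7
Total=7+7=14


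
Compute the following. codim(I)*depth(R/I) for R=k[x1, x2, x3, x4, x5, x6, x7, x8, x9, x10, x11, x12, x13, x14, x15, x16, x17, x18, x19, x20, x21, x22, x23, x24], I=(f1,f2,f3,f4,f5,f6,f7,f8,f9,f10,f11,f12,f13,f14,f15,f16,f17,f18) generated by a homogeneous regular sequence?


codim=18, depth=dim(R/I)=24-18=6
Product=18*6=108


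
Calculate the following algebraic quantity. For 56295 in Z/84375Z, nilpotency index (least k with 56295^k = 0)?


56295^k mod 84375:
k=1: 56295
k=2: 2025
k=3: 6750
k=4: 50625
k=5: 0
First zero at k = 5


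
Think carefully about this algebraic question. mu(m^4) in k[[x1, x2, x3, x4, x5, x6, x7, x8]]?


C(n+d-1,d)=C(11,4)=330


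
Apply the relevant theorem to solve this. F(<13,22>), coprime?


gcd(13,22)=1 => F=ab-a-b=13*22-13-22=286-35=251


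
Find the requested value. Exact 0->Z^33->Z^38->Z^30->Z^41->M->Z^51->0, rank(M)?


Alt sum=0:
(-1)^0*33 + (-1)^1*38 + (-1)^2*30 + (-1)^3*41 + (-1)^4*? + (-1)^5*51=0
rank(M)=67


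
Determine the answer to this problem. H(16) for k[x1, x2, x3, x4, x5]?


C(d+n-1,n-1)=C(20,4)=4845


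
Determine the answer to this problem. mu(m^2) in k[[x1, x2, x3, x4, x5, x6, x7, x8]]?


C(n+d-1,d)=C(9,2)=36


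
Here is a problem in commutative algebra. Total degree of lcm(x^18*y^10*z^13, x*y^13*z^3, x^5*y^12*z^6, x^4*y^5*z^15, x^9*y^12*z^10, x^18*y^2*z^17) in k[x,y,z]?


lcm = componentwise max:
x: max(18,1,5,4,9,18)=18
y: max(10,13,12,5,12,2)=13
z: max(13,3,6,15,10,17)=17
Total=18+13+17=48


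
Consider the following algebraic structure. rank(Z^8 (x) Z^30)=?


rank(M(x)N) = rank(M)*rank(N)
8*30 = 240


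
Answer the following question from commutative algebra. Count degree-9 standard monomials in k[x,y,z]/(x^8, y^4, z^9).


Need i<8, j<4, k<9 with i+j+k=9.
For each i, j ranges over max(0,9-i-8)..min(3,9-i):
  i=0: j in [1,3] -> 3
  i=1: j in [0,3] -> 4
  i=2: j in [0,3] -> 4
  i=3: j in [0,3] -> 4
  i=4: j in [0,3] -> 4
  i=5: j in [0,3] -> 4
  i=6: j in [0,3] -> 4
  i=7: j in [0,2] -> 3
H(9) = 3+4+4+4+4+4+4+3 = 30


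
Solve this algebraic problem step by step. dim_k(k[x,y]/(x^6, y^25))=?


Basis: x^i*y^j, i<6, j<25
6*25=150


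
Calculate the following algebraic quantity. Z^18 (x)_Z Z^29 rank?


rank(M(x)N) = rank(M)*rank(N)
18*29 = 522


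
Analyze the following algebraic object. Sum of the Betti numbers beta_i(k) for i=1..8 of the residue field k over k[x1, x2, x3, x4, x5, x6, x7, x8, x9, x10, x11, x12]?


Koszul resolution: beta_i(k)=C(n,i), n=12
C(12,1)=12, C(12,2)=66, C(12,3)=220, C(12,4)=495, C(12,5)=792, C(12,6)=924, C(12,7)=792, C(12,8)=495
Sum=3796


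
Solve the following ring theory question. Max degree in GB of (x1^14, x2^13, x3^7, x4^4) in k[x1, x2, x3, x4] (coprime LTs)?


Pure powers, coprime LTs => already GB.
Degrees: 14, 13, 7, 4
Max=14


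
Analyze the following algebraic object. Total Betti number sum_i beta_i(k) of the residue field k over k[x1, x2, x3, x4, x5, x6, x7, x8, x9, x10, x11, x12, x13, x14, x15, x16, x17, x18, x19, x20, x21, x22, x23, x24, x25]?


Koszul resolution: beta_i(k)=C(n,i), n=25
sum_i C(25,i) = 2^25 = 33554432


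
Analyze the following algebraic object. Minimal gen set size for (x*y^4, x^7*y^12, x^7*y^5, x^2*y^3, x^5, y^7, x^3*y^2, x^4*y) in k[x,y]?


Remove redundant (divisible by others).
x^7*y^5 redundant.
x^7*y^12 redundant.
Min: x^5, x^4*y, x^3*y^2, x^2*y^3, x*y^4, y^7
Count=6


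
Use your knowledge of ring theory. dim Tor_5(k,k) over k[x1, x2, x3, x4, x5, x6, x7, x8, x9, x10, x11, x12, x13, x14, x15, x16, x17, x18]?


Koszul: C(n,i)=C(18,5)=8568


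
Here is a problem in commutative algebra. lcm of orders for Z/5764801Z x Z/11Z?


Exponent = lcm of the cyclic orders; pairwise coprime => product.
7^8*11^1=5764801*11=63412811


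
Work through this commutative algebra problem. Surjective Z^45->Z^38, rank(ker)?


rank(ker) = 45-38 = 7


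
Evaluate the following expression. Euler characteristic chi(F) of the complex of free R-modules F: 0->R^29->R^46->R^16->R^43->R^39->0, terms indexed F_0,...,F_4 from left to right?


chi = sum (-1)^i * rank:
(-1)^0*29=29
(-1)^1*46=-46
(-1)^2*16=16
(-1)^3*43=-43
(-1)^4*39=39
chi=-5


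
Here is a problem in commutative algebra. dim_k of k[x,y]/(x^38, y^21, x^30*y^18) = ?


k[x,y]/I, I = (x^38, y^21, x^30*y^18)
Rect: 38x21=798. Corner: (38-30)x(21-18)=24.
dim = 798-24 = 774


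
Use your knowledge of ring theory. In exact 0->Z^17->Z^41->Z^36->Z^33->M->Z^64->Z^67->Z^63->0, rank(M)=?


Alt sum=0:
(-1)^0*17 + (-1)^1*41 + (-1)^2*36 + (-1)^3*33 + (-1)^4*? + (-1)^5*64 + (-1)^6*67 + (-1)^7*63=0
rank(M)=81


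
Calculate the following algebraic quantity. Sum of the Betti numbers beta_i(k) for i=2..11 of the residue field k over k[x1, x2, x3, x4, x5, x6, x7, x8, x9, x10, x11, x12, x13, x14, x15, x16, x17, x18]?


Koszul resolution: beta_i(k)=C(n,i), n=18
C(18,2)=153, C(18,3)=816, C(18,4)=3060, C(18,5)=8568, C(18,6)=18564, C(18,7)=31824, C(18,8)=43758, C(18,9)=48620, C(18,10)=43758, C(18,11)=31824
Sum=230945


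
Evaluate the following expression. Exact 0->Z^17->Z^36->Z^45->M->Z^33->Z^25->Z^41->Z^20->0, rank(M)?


Alt sum=0:
(-1)^0*17 + (-1)^1*36 + (-1)^2*45 + (-1)^3*? + (-1)^4*33 + (-1)^5*25 + (-1)^6*41 + (-1)^7*20=0
rank(M)=55


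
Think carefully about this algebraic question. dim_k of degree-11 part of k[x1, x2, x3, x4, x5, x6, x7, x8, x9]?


C(d+n-1,n-1)=C(19,8)=75582


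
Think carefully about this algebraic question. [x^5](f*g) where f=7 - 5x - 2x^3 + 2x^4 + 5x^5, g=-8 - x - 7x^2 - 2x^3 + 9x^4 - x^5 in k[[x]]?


[x^5] = sum a_i*b_j, i+j=5
  7*-1=-7
  -5*9=-45
  -2*-7=14
  2*-1=-2
  5*-8=-40
Sum=-80


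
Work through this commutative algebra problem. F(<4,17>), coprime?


gcd(4,17)=1 => F=ab-a-b=4*17-4-17=68-21=47


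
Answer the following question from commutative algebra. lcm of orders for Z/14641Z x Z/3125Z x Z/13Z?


Exponent = lcm of the cyclic orders; pairwise coprime => product.
11^4*5^5*13^1=14641*3125*13=594790625


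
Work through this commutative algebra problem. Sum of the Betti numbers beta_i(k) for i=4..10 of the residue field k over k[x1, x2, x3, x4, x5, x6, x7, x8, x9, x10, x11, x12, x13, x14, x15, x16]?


Koszul resolution: beta_i(k)=C(n,i), n=16
C(16,4)=1820, C(16,5)=4368, C(16,6)=8008, C(16,7)=11440, C(16,8)=12870, C(16,9)=11440, C(16,10)=8008
Sum=57954


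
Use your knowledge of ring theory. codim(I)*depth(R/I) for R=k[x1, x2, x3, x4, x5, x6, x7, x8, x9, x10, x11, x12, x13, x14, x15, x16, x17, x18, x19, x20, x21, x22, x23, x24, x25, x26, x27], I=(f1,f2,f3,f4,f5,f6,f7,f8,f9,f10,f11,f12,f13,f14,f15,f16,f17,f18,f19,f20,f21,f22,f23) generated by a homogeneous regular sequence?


codim=23, depth=dim(R/I)=27-23=4
Product=23*4=92


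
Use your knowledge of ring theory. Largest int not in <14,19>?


gcd(14,19)=1 => F=ab-a-b=14*19-14-19=266-33=233


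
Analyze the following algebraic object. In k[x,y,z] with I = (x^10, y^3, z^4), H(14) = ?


Need i<10, j<3, k<4 with i+j+k=14.
For each i, j ranges over max(0,14-i-3)..min(2,14-i):
  i=0: j in [11,2] -> 0
  i=1: j in [10,2] -> 0
  i=2: j in [9,2] -> 0
  i=3: j in [8,2] -> 0
  i=4: j in [7,2] -> 0
  i=5: j in [6,2] -> 0
  i=6: j in [5,2] -> 0
  i=7: j in [4,2] -> 0
  i=8: j in [3,2] -> 0
  i=9: j in [2,2] -> 1
H(14) = 0+0+0+0+0+0+0+0+0+1 = 1


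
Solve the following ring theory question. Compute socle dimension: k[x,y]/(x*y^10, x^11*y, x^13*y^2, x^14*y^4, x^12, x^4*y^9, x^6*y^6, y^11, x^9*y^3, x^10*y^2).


Socle = ann(m) = span of standard monomials u with x*u, y*u in I (staircase corners).
Redundant generators: x^14*y^4, x^13*y^2
Minimal generators: x^12, x^11*y, x^10*y^2, x^9*y^3, x^6*y^6, x^4*y^9, x*y^10, y^11
Corners: y^10, x^3y^9, x^5y^8, x^8y^5, x^9y^2, x^10y, x^11
Socle dim=7


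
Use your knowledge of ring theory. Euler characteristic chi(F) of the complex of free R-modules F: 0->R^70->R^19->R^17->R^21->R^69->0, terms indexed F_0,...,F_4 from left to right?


chi = sum (-1)^i * rank:
(-1)^0*70=70
(-1)^1*19=-19
(-1)^2*17=17
(-1)^3*21=-21
(-1)^4*69=69
chi=116


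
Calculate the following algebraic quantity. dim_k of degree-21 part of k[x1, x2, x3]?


C(d+n-1,n-1)=C(23,2)=253


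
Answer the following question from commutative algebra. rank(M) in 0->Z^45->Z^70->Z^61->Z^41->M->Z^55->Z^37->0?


Alt sum=0:
(-1)^0*45 + (-1)^1*70 + (-1)^2*61 + (-1)^3*41 + (-1)^4*? + (-1)^5*55 + (-1)^6*37=0
rank(M)=23


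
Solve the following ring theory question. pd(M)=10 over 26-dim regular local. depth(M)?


pd+depth=depth(R)=26
depth=26-10=16


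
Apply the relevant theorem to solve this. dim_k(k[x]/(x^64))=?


Basis: 1,x,...,x^63
dim=64


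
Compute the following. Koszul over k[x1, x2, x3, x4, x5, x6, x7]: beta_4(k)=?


C(n,i)=C(7,4)=35


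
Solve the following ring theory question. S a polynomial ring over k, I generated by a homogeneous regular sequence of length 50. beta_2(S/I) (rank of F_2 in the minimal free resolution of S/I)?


Regular sequence => Koszul complex is the minimal free resolution.
Syz_1 minimally generated by Koszul relations f_i*e_j - f_j*e_i (i<j): mu(Syz_1) = beta_2 = C(m,2) = m(m-1)/2
m=50
50*49/2 = 1225


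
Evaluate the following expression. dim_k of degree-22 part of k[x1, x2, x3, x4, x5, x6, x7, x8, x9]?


C(d+n-1,n-1)=C(30,8)=5852925


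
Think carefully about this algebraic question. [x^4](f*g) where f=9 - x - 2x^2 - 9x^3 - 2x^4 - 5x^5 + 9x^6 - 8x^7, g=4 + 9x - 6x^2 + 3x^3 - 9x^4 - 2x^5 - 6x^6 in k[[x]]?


[x^4] = sum a_i*b_j, i+j=4
  9*-9=-81
  -1*3=-3
  -2*-6=12
  -9*9=-81
  -2*4=-8
Sum=-161


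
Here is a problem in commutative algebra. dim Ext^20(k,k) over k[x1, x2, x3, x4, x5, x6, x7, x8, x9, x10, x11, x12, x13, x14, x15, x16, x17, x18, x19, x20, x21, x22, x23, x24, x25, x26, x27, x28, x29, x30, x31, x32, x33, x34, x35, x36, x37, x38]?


C(n,i)=C(38,20)=33578000610


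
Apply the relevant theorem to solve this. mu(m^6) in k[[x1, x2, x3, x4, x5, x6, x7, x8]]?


C(n+d-1,d)=C(13,6)=1716


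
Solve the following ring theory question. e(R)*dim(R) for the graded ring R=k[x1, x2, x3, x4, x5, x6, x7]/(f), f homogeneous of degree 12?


e(R)=deg(f)=12, dim(R)=7-1=6
e*dim=12*6=72


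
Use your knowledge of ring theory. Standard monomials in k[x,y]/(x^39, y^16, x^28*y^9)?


k[x,y]/I, I = (x^39, y^16, x^28*y^9)
Rect: 39x16=624. Corner: (39-28)x(16-9)=77.
dim = 624-77 = 547


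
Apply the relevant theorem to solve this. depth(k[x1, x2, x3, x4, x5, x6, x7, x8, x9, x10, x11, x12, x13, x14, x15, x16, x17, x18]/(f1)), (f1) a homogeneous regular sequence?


depth(R)=18
depth(R/I)=18-1=17


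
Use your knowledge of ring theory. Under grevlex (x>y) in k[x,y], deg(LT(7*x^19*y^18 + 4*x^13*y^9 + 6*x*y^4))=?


LT: 7*x^19*y^18
deg_x=19, deg_y=18
Total=19+18=37


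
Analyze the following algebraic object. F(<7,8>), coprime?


gcd(7,8)=1 => F=ab-a-b=7*8-7-8=56-15=41


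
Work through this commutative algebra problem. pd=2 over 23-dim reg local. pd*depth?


pd+depth=23
depth=23-2=21
pd*depth=2*21=42


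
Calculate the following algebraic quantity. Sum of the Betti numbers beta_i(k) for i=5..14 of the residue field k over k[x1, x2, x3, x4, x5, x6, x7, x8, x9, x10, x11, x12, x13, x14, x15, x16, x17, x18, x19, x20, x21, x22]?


Koszul resolution: beta_i(k)=C(n,i), n=22
C(22,5)=26334, C(22,6)=74613, C(22,7)=170544, C(22,8)=319770, C(22,9)=497420, C(22,10)=646646, C(22,11)=705432, C(22,12)=646646, C(22,13)=497420, C(22,14)=319770
Sum=3904595


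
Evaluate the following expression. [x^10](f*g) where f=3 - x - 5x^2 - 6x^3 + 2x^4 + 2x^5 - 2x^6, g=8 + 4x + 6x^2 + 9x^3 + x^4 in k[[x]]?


[x^10] = sum a_i*b_j, i+j=10
  -2*1=-2
Sum=-2


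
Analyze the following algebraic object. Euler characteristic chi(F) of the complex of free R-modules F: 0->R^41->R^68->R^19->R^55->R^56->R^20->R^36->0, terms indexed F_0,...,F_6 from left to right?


chi = sum (-1)^i * rank:
(-1)^0*41=41
(-1)^1*68=-68
(-1)^2*19=19
(-1)^3*55=-55
(-1)^4*56=56
(-1)^5*20=-20
(-1)^6*36=36
chi=9


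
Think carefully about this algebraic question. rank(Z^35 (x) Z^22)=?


rank(M(x)N) = rank(M)*rank(N)
35*22 = 770


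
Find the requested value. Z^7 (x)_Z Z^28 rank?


rank(M(x)N) = rank(M)*rank(N)
7*28 = 196


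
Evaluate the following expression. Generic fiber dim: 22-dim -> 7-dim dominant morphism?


dim(fiber)=dim(X)-dim(Y)=22-7=15


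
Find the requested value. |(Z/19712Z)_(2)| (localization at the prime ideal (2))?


2-primary part: 19712=2^8*77
Size=2^8=256


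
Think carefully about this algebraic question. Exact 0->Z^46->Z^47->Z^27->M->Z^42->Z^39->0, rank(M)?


Alt sum=0:
(-1)^0*46 + (-1)^1*47 + (-1)^2*27 + (-1)^3*? + (-1)^4*42 + (-1)^5*39=0
rank(M)=29


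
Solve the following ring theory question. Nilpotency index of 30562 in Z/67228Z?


30562^k mod 67228:
k=1: 30562
k=2: 37240
k=3: 26068
k=4: 38416
k=5: 0
First zero at k = 5


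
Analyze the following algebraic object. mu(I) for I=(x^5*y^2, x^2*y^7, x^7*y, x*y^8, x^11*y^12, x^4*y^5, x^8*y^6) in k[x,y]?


Remove redundant (divisible by others).
x^11*y^12 redundant.
x^8*y^6 redundant.
Min: x^7*y, x^5*y^2, x^4*y^5, x^2*y^7, x*y^8
Count=5


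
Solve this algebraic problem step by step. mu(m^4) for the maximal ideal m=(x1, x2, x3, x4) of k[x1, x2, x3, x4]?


Graded Nakayama: mu(m^d) = dim_k (m^d/m^(d+1)) = #degree-4 monomials in 4 vars
C(n+d-1,d)=C(7,4)=35


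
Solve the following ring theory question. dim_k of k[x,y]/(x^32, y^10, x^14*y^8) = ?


k[x,y]/I, I = (x^32, y^10, x^14*y^8)
Rect: 32x10=320. Corner: (32-14)x(10-8)=36.
dim = 320-36 = 284


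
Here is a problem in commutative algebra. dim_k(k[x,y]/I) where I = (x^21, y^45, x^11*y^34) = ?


k[x,y]/I, I = (x^21, y^45, x^11*y^34)
Rect: 21x45=945. Corner: (21-11)x(45-34)=110.
dim = 945-110 = 835


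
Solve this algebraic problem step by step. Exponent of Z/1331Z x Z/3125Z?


Exponent = lcm of the cyclic orders; pairwise coprime => product.
11^3*5^5=1331*3125=4159375


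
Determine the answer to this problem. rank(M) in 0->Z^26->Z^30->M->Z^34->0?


Alt sum=0:
(-1)^0*26 + (-1)^1*30 + (-1)^2*? + (-1)^3*34=0
rank(M)=38


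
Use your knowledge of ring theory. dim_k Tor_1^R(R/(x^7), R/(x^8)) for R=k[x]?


Tor_1(R/I,R/J)=(I cap J)/IJ=(x^8)/(x^15)
dim=15-8=min(7,8)=7


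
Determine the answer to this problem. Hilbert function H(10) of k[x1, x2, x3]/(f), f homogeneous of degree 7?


C(12,2)-C(5,2)=66-10=56


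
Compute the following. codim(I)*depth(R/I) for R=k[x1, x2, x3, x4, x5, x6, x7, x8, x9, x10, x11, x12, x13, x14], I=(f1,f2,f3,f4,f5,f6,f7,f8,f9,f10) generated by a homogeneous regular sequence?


codim=10, depth=dim(R/I)=14-10=4
Product=10*4=40


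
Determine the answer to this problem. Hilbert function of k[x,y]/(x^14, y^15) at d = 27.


k[x,y], I = (x^14, y^15), d = 27
Need i < 14 and d-i < 15.
Range: 13 <= i <= 13.
H(27) = 1


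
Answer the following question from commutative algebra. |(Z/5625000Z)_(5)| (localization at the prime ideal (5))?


5-primary part: 5625000=5^7*72
Size=5^7=78125


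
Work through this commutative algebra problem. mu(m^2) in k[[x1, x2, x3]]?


C(n+d-1,d)=C(4,2)=6


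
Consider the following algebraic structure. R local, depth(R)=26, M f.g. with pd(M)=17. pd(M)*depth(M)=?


pd+depth=26
depth=26-17=9
pd*depth=17*9=153


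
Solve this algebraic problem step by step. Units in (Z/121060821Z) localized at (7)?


Local ring = Z/40353607Z.
phi(40353607) = 7^8*(7-1) = 34588806


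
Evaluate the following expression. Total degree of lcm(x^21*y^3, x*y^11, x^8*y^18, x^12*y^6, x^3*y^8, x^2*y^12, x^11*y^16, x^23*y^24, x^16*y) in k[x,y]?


lcm = componentwise max:
x: max(21,1,8,12,3,2,11,23,16)=23
y: max(3,11,18,6,8,12,16,24,1)=24
Total=23+24=47


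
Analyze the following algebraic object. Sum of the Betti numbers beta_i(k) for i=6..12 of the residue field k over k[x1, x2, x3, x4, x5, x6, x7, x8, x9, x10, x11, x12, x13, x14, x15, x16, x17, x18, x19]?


Koszul resolution: beta_i(k)=C(n,i), n=19
C(19,6)=27132, C(19,7)=50388, C(19,8)=75582, C(19,9)=92378, C(19,10)=92378, C(19,11)=75582, C(19,12)=50388
Sum=463828


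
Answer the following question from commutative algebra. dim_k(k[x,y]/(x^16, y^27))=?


Basis: x^i*y^j, i<16, j<27
16*27=432


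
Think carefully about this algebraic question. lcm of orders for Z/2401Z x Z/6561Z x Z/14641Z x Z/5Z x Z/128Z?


Exponent = lcm of the cyclic orders; pairwise coprime => product.
7^4*3^8*11^4*5^1*2^7=2401*6561*14641*5*128=147609025280640


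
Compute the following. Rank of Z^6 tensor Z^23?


rank(M(x)N) = rank(M)*rank(N)
6*23 = 138


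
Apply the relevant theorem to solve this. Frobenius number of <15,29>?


gcd(15,29)=1 => F=ab-a-b=15*29-15-29=435-44=391


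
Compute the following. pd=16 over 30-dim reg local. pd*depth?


pd+depth=30
depth=30-16=14
pd*depth=16*14=224


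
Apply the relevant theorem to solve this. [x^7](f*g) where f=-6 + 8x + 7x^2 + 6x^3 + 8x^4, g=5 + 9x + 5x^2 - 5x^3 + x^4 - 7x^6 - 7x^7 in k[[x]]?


[x^7] = sum a_i*b_j, i+j=7
  -6*-7=42
  8*-7=-56
  6*1=6
  8*-5=-40
Sum=-48


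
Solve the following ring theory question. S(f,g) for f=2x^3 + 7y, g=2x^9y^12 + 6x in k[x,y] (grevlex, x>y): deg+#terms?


LT(f)=2x^3, LT(g)=2x^9y^12
lcm(LM)=x^9y^12
S(f,g) (scaled by 4 to clear denominators) = 2x^6y^12*f - 2*g = 14x^6y^13 - 12x
2 terms, deg 19.
19+2=21


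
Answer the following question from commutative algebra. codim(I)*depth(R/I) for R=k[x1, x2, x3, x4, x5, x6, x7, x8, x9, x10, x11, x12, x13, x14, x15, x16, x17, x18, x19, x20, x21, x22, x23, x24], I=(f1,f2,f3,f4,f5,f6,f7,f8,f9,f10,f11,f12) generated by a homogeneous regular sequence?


codim=12, depth=dim(R/I)=24-12=12
Product=12*12=144


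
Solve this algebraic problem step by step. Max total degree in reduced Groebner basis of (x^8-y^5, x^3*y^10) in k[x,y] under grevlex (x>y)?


LT(f1)=x^8, LT(f2)=x^3y^10, lcm=x^8y^10
S(f1,f2) = y^10*f1 - x^5*f2 = -y^15
Reduced GB = {f1, f2, y^15}; degrees 8, 13, 15
Max = 15


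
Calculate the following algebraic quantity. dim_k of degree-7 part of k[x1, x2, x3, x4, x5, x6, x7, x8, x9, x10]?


C(d+n-1,n-1)=C(16,9)=11440


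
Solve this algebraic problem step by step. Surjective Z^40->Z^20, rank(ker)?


rank(ker) = 40-20 = 20
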